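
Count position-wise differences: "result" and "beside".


Comparing character by character (same length = 6):
  Pos 0: 'r' vs 'b' !=
  Pos 1: 'e' vs 'e' =
  Pos 2: 's' vs 's' =
  Pos 3: 'u' vs 'i' !=
  Pos 4: 'l' vs 'd' !=
  Pos 5: 't' vs 'e' !=
Hamming distance = 4


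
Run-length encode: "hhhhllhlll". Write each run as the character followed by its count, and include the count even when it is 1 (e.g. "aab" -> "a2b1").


String: "hhhhllhlll"
Scanning for consecutive runs:
  'h' x 4
  'l' x 2
  'h' x 1
  'l' x 3
RLE = "h4l2h1l3"


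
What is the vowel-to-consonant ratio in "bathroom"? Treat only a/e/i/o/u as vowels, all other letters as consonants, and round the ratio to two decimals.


Word: "bathroom"
Vowels (a,e,i,o,u): 3
Consonants: 5
Ratio = 3/5
= 0.60


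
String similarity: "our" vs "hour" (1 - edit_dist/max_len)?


Word 1: "our" (length 3)
Word 2: "hour" (length 4)
One optimal edit sequence:
  1. insert 'h'  (+1)
  2. keep 'o'
  3. keep 'u'
  4. keep 'r'
Edit distance = 1
Max length = max(3, 4) = 4
Similarity = 1 - 1/4
= 0.7500


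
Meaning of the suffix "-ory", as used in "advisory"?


Suffix: -ory
Example: advisory (advise + -ory, with a spelling change)
Meaning = relating to / place for


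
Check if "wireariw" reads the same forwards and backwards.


Word: "wireariw"
Reversed: "wiraeriw"
Forward == Backward? wireariw != wiraeriw
Palindrome = No


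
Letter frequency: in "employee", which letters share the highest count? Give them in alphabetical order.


Word: "employee"
Letter counts:
  'e': 3
  'l': 1
  'm': 1
  'o': 1
  'p': 1
  'y': 1
Maximum count = 3
Most frequent = 'e' (3 times each)


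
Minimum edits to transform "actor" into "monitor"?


Word 1: "actor" (length 5)
Word 2: "monitor" (length 7)
One optimal edit sequence (insert/delete/substitute each cost 1):
  1. insert 'm'  (+1)
  2. insert 'o'  (+1)
  3. substitute 'a' -> 'n'  (+1)
  4. substitute 'c' -> 'i'  (+1)
  5. keep 't'
  6. keep 'o'
  7. keep 'r'
Total edit operations: 4
Edit distance = 4


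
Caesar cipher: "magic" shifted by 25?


Word: "magic"
Shift: 25
Each letter → (letter + shift) mod 26:
  'm' (12) + 25 = 11 → 'l'
  'a' (0) + 25 = 25 → 'z'
  'g' (6) + 25 = 5 → 'f'
  'i' (8) + 25 = 7 → 'h'
  'c' (2) + 25 = 1 → 'b'
Result = "lzfhb"


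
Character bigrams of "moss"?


Word: "moss" (length 4)
Number of bigrams = 4 - 2 + 1 = 3
  Position 0: "mo"
  Position 1: "os"
  Position 2: "ss"
Bigrams = "mo", "os", "ss"


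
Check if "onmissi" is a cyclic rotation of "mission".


Word: "mission", Candidate: "onmissi"
Method: check if candidate is substring of word+word
"missionmission" contains "onmissi"? Yes
Is rotation = Yes


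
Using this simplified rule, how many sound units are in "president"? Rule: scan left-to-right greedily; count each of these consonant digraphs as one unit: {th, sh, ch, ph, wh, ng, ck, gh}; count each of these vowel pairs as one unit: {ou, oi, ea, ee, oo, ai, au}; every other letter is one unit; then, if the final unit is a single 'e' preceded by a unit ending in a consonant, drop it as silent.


Word: "president" (9 letters)
Left-to-right scan:
  [1] 'p' (letter)
  [2] 'r' (letter)
  [3] 'e' (letter)
  [4] 's' (letter)
  [5] 'i' (letter)
  [6] 'd' (letter)
  [7] 'e' (letter)
  [8] 'n' (letter)
  [9] 't' (letter)
Units from scan: 9
Sound units = 9 units


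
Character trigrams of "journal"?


Word: "journal" (length 7)
Number of trigrams = 7 - 3 + 1 = 5
  Position 0: "jou"
  Position 1: "our"
  Position 2: "urn"
  Position 3: "rna"
  Position 4: "nal"
Trigrams = "jou", "our", "urn", "rna", "nal"


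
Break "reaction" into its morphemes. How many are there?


Word: "reaction"
Morphemes: re- | act | -ion
Each morpheme carries meaning
= 3 morphemes


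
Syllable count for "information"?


Word: "information"
Syllable breakdown: in / for / ma / tion
Counting: 4 parts
= 4 syllables


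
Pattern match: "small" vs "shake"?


Pattern of "small": [0, 1, 2, 3, 3]
Pattern of "shake": [0, 1, 2, 3, 4]
Patterns do not match
Same pattern = No


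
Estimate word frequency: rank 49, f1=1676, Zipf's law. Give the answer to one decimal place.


Zipf's law: f(r) = f(1) / r
f(1) = 1676
f(49) = 1676 / 49
= 34.2 occurrences


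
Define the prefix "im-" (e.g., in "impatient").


Prefix: im-
Example: impatient = im- + patient
Meaning = not / into


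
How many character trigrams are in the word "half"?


Word: "half" (length 4)
Number of 3-grams = length - 3 + 1 = 4 - 3 + 1
= 2


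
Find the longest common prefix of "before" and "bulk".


Word 1: "before"
Word 2: "bulk"
Comparing from start:
  Pos 0: 'b' == 'b'
  Pos 1: 'e' != 'u' (stop)
LCP = "b" (length 1)


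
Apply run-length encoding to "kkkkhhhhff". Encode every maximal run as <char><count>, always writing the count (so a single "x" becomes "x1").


String: "kkkkhhhhff"
Scanning for consecutive runs:
  'k' x 4
  'h' x 4
  'f' x 2
RLE = "k4h4f2"


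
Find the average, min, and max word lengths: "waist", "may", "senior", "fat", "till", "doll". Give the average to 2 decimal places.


Lengths: "waist"=5, "may"=3, "senior"=6, "fat"=3, "till"=4, "doll"=4
Sum = 25, Count = 6
Average = 25/6 = 4.17
= avg=4.17, min=3, max=6


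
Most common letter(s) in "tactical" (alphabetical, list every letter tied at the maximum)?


Word: "tactical"
Letter counts:
  'a': 2
  'c': 2
  'i': 1
  'l': 1
  't': 2
Maximum count = 2
Most frequent = 'a', 'c', 't' (2 times each)


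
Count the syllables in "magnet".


Word: "magnet"
Syllable breakdown: mag · net
Counting: 2 parts
= 2 syllables


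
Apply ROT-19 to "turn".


Word: "turn"
Shift: 19
Each letter → (letter + shift) mod 26:
  't' (19) + 19 = 12 → 'm'
  'u' (20) + 19 = 13 → 'n'
  'r' (17) + 19 = 10 → 'k'
  'n' (13) + 19 = 6 → 'g'
Result = "mnkg"


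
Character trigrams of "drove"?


Word: "drove" (length 5)
Number of trigrams = 5 - 3 + 1 = 3
  Position 0: "dro"
  Position 1: "rov"
  Position 2: "ove"
Trigrams = "dro", "rov", "ove"


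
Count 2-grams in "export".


Word: "export" (length 6)
Number of 2-grams = length - 2 + 1 = 6 - 2 + 1
= 5


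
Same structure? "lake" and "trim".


Pattern of "lake": [0, 1, 2, 3]
Pattern of "trim": [0, 1, 2, 3]
Patterns match
Same pattern = Yes


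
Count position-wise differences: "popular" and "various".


Comparing character by character (same length = 7):
  Pos 0: 'p' vs 'v' !=
  Pos 1: 'o' vs 'a' !=
  Pos 2: 'p' vs 'r' !=
  Pos 3: 'u' vs 'i' !=
  Pos 4: 'l' vs 'o' !=
  Pos 5: 'a' vs 'u' !=
  Pos 6: 'r' vs 's' !=
Hamming distance = 7


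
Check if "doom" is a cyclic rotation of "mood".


Word: "mood", Candidate: "doom"
Method: check if candidate is substring of word+word
"moodmood" contains "doom"? No
Is rotation = No


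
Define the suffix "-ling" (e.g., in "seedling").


Suffix: -ling
Example: seedling (seed + -ling)
Meaning = small / young


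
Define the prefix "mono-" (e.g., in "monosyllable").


Prefix: mono-
Example: monosyllable (mono- + syllable)
Meaning = one


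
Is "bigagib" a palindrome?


Word: "bigagib"
Reversed: "bigagib"
Forward == Backward? bigagib == bigagib
Palindrome = Yes


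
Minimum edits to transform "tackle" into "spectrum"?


Word 1: "tackle" (length 6)
Word 2: "spectrum" (length 8)
One optimal edit sequence (insert/delete/substitute each cost 1):
  1. insert 's'  (+1)
  2. substitute 't' -> 'p'  (+1)
  3. substitute 'a' -> 'e'  (+1)
  4. keep 'c'
  5. insert 't'  (+1)
  6. substitute 'k' -> 'r'  (+1)
  7. substitute 'l' -> 'u'  (+1)
  8. substitute 'e' -> 'm'  (+1)
Total edit operations: 7
Edit distance = 7


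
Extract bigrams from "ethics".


Word: "ethics" (length 6)
Number of bigrams = 6 - 2 + 1 = 5
  Position 0: "et"
  Position 1: "th"
  Position 2: "hi"
  Position 3: "ic"
  Position 4: "cs"
Bigrams = "et", "th", "hi", "ic", "cs"


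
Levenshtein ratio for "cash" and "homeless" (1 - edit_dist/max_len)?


Word 1: "cash" (length 4)
Word 2: "homeless" (length 8)
One optimal edit sequence:
  1. insert 'h'  (+1)
  2. insert 'o'  (+1)
  3. insert 'm'  (+1)
  4. insert 'e'  (+1)
  5. substitute 'c' -> 'l'  (+1)
  6. substitute 'a' -> 'e'  (+1)
  7. keep 's'
  8. substitute 'h' -> 's'  (+1)
Edit distance = 7
Max length = max(4, 8) = 8
Similarity = 1 - 7/8
= 0.1250


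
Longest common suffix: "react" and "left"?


Word 1: "react"
Word 2: "left"
Comparing from end:
  Pos -1: 't' == 't'
  Pos -2: 'c' != 'f' (stop)
LCS = "t" (length 1)


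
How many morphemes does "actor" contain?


Word: "actor"
Morphemes: act | -or
Each morpheme carries meaning
= 2 morphemes


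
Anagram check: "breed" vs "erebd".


Word 1: "breed" → sorted: bdeer
Word 2: "erebd" → sorted: bdeer
Same letters? bdeer == bdeer
Anagram = Yes


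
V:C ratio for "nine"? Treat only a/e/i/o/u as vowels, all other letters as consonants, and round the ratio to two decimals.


Word: "nine"
Vowels (a,e,i,o,u): 2
Consonants: 2
Ratio = 2/2
= 1.00


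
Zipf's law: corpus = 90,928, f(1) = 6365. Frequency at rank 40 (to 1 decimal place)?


Zipf's law: f(r) = f(1) / r
f(1) = 6365
f(40) = 6365 / 40
= 159.1 occurrences


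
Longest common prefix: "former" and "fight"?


Word 1: "former"
Word 2: "fight"
Comparing from start:
  Pos 0: 'f' == 'f'
  Pos 1: 'o' != 'i' (stop)
LCP = "f" (length 1)


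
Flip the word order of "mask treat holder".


Original: "mask treat holder"
Words (1..n): mask | treat | holder
Reversed (n..1): holder | treat | mask
Result = "holder treat mask"


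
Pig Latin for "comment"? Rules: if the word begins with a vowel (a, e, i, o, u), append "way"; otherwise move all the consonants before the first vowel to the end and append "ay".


Word: "comment"
Starts with consonant(s) → move to end, add 'ay'
Consonant cluster: "c"
Pig Latin = "ommentcay"


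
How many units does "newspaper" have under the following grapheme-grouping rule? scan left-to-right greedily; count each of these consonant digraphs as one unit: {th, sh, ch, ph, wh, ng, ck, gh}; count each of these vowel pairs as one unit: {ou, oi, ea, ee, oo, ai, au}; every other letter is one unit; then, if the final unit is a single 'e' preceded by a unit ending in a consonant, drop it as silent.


Word: "newspaper" (9 letters)
Left-to-right scan:
  (1) 'n' (letter)
  (2) 'e' (letter)
  (3) 'w' (letter)
  (4) 's' (letter)
  (5) 'p' (letter)
  (6) 'a' (letter)
  (7) 'p' (letter)
  (8) 'e' (letter)
  (9) 'r' (letter)
Units from scan: 9
Sound units = 9 units


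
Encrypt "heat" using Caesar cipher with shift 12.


Word: "heat"
Shift: 12
Each letter → (letter + shift) mod 26:
  'h' (7) + 12 = 19 → 't'
  'e' (4) + 12 = 16 → 'q'
  'a' (0) + 12 = 12 → 'm'
  't' (19) + 12 = 5 → 'f'
Result = "tqmf"


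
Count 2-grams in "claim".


Word: "claim" (length 5)
Number of 2-grams = length - 2 + 1 = 5 - 2 + 1
= 4


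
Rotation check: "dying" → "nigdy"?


Word: "dying", Candidate: "nigdy"
Method: check if candidate is substring of word+word
"dyingdying" contains "nigdy"? No
Is rotation = No


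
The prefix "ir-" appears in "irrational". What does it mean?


Prefix: ir-
As in: irrational -> ir- + rational
Meaning = not


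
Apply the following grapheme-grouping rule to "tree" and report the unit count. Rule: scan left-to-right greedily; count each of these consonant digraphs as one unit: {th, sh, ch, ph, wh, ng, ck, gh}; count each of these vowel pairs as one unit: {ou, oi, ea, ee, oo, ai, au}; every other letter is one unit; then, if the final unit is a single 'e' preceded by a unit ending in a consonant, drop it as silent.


Word: "tree" (4 letters)
Left-to-right scan:
  [1] 't' (letter)
  [2] 'r' (letter)
  [3] 'ee' (vowel-pair)
Units from scan: 3
Sound units = 3 units


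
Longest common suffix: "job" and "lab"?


Word 1: "job"
Word 2: "lab"
Comparing from end:
  Pos -1: 'b' == 'b'
  Pos -2: 'o' != 'a' (stop)
LCS = "b" (length 1)


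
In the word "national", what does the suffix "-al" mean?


Suffix: -al
Example: national (nation + -al)
Meaning = relating to


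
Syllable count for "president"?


Word: "president"
Syllable breakdown: pres · i · dent
Counting: 3 parts
= 3 syllables


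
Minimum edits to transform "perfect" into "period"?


Word 1: "perfect" (length 7)
Word 2: "period" (length 6)
One optimal edit sequence (insert/delete/substitute each cost 1):
  1. keep 'p'
  2. keep 'e'
  3. keep 'r'
  4. delete 'f'  (+1)
  5. substitute 'e' -> 'i'  (+1)
  6. substitute 'c' -> 'o'  (+1)
  7. substitute 't' -> 'd'  (+1)
Total edit operations: 4
Edit distance = 4


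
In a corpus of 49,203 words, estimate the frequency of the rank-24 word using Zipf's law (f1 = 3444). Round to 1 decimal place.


Zipf's law: f(r) = f(1) / r
f(1) = 3444
f(24) = 3444 / 24
= 143.5 occurrences


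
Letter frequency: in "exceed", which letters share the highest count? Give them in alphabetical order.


Word: "exceed"
Letter counts:
  'c': 1
  'd': 1
  'e': 3
  'x': 1
Maximum count = 3
Most frequent = 'e' (3 times each)


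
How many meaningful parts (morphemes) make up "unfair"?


Word: "unfair"
Morphemes: un- | fair
Each morpheme carries meaning
= 2 morphemes


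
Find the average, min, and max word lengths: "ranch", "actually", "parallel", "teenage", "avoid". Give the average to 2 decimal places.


Lengths: "ranch"=5, "actually"=8, "parallel"=8, "teenage"=7, "avoid"=5
Sum = 33, Count = 5
Average = 33/5 = 6.60
= avg=6.60, min=5, max=8


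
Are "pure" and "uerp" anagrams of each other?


Word 1: "pure" → sorted: epru
Word 2: "uerp" → sorted: epru
Same letters? epru == epru
Anagram = Yes


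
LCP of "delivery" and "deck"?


Word 1: "delivery"
Word 2: "deck"
Comparing from start:
  Pos 0: 'd' == 'd'
  Pos 1: 'e' == 'e'
  Pos 2: 'l' != 'c' (stop)
LCP = "de" (length 2)


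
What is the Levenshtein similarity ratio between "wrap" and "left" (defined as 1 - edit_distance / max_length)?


Word 1: "wrap" (length 4)
Word 2: "left" (length 4)
One optimal edit sequence:
  1. substitute 'w' -> 'l'  (+1)
  2. substitute 'r' -> 'e'  (+1)
  3. substitute 'a' -> 'f'  (+1)
  4. substitute 'p' -> 't'  (+1)
Edit distance = 4
Max length = max(4, 4) = 4
Similarity = 1 - 4/4
= 0.0000


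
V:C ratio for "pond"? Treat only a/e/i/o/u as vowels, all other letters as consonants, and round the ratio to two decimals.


Word: "pond"
Vowels (a,e,i,o,u): 1
Consonants: 3
Ratio = 1/3
= 0.33


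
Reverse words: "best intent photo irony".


Original: "best intent photo irony"
Words (1..n): best | intent | photo | irony
Reversed (n..1): irony | photo | intent | best
Result = "irony photo intent best"


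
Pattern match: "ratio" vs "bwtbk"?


Pattern of "ratio": [0, 1, 2, 3, 4]
Pattern of "bwtbk": [0, 1, 2, 0, 3]
Patterns do not match
Same pattern = No


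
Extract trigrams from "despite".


Word: "despite" (length 7)
Number of trigrams = 7 - 3 + 1 = 5
  Position 0: "des"
  Position 1: "esp"
  Position 2: "spi"
  Position 3: "pit"
  Position 4: "ite"
Trigrams = "des", "esp", "spi", "pit", "ite"


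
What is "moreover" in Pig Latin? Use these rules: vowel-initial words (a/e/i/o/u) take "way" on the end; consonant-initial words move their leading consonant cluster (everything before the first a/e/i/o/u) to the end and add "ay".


Word: "moreover"
Starts with consonant(s) → move to end, add 'ay'
Consonant cluster: "m"
Pig Latin = "oreovermay"


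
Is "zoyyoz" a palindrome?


Word: "zoyyoz"
Reversed: "zoyyoz"
Forward == Backward? zoyyoz == zoyyoz
Palindrome = Yes


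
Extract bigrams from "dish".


Word: "dish" (length 4)
Number of bigrams = 4 - 2 + 1 = 3
  Position 0: "di"
  Position 1: "is"
  Position 2: "sh"
Bigrams = "di", "is", "sh"


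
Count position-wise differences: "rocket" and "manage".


Comparing character by character (same length = 6):
  Pos 0: 'r' vs 'm' !=
  Pos 1: 'o' vs 'a' !=
  Pos 2: 'c' vs 'n' !=
  Pos 3: 'k' vs 'a' !=
  Pos 4: 'e' vs 'g' !=
  Pos 5: 't' vs 'e' !=
Hamming distance = 6


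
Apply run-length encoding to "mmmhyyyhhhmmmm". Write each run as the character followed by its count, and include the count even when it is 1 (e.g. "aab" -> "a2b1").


String: "mmmhyyyhhhmmmm"
Scanning for consecutive runs:
  'm' x 3
  'h' x 1
  'y' x 3
  'h' x 3
  'm' x 4
RLE = "m3h1y3h3m4"


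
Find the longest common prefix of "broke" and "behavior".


Word 1: "broke"
Word 2: "behavior"
Comparing from start:
  Pos 0: 'b' == 'b'
  Pos 1: 'r' != 'e' (stop)
LCP = "b" (length 1)


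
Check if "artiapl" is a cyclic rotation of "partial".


Word: "partial", Candidate: "artiapl"
Method: check if candidate is substring of word+word
"partialpartial" contains "artiapl"? No
Is rotation = No


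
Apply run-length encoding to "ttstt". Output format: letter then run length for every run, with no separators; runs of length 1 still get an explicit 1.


String: "ttstt"
Scanning for consecutive runs:
  't' x 2
  's' x 1
  't' x 2
RLE = "t2s1t2"


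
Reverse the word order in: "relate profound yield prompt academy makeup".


Original: "relate profound yield prompt academy makeup"
Words (1..n): relate | profound | yield | prompt | academy | makeup
Reversed (n..1): makeup | academy | prompt | yield | profound | relate
Result = "makeup academy prompt yield profound relate"


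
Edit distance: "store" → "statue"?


Word 1: "store" (length 5)
Word 2: "statue" (length 6)
One optimal edit sequence (insert/delete/substitute each cost 1):
  1. keep 's'
  2. keep 't'
  3. insert 'a'  (+1)
  4. substitute 'o' -> 't'  (+1)
  5. substitute 'r' -> 'u'  (+1)
  6. keep 'e'
Total edit operations: 3
Edit distance = 3


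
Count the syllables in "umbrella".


Word: "umbrella"
Syllable breakdown: um · brel · la
Counting: 3 parts
= 3 syllables


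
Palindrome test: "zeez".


Word: "zeez"
Reversed: "zeez"
Forward == Backward? zeez == zeez
Palindrome = Yes


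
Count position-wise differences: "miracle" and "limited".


Comparing character by character (same length = 7):
  Pos 0: 'm' vs 'l' !=
  Pos 1: 'i' vs 'i' =
  Pos 2: 'r' vs 'm' !=
  Pos 3: 'a' vs 'i' !=
  Pos 4: 'c' vs 't' !=
  Pos 5: 'l' vs 'e' !=
  Pos 6: 'e' vs 'd' !=
Hamming distance = 6


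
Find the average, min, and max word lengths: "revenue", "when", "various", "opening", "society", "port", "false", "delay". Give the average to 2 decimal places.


Lengths: "revenue"=7, "when"=4, "various"=7, "opening"=7, "society"=7, "port"=4, "false"=5, "delay"=5
Sum = 46, Count = 8
Average = 46/8 = 5.75
= avg=5.75, min=4, max=7


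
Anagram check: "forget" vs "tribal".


Word 1: "forget" → sorted: efgort
Word 2: "tribal" → sorted: abilrt
Same letters? efgort != abilrt
Anagram = No


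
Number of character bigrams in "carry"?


Word: "carry" (length 5)
Number of 2-grams = length - 2 + 1 = 5 - 2 + 1
= 4


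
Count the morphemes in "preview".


Word: "preview"
Morphemes: pre- | view
Each morpheme carries meaning
= 2 morphemes


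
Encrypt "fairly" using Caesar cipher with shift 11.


Word: "fairly"
Shift: 11
Each letter → (letter + shift) mod 26:
  'f' (5) + 11 = 16 → 'q'
  'a' (0) + 11 = 11 → 'l'
  'i' (8) + 11 = 19 → 't'
  'r' (17) + 11 = 2 → 'c'
  'l' (11) + 11 = 22 → 'w'
  'y' (24) + 11 = 9 → 'j'
Result = "qltcwj"


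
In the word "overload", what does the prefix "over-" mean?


Prefix: over-
Example: overload (over- + load)
Meaning = excessive


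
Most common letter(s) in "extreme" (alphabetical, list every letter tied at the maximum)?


Word: "extreme"
Letter counts:
  'e': 3
  'm': 1
  'r': 1
  't': 1
  'x': 1
Maximum count = 3
Most frequent = 'e' (3 times each)


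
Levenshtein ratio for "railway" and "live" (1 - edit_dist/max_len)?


Word 1: "railway" (length 7)
Word 2: "live" (length 4)
One optimal edit sequence:
  1. delete 'r'  (+1)
  2. delete 'a'  (+1)
  3. delete 'i'  (+1)
  4. keep 'l'
  5. substitute 'w' -> 'i'  (+1)
  6. substitute 'a' -> 'v'  (+1)
  7. substitute 'y' -> 'e'  (+1)
Edit distance = 6
Max length = max(7, 4) = 7
Similarity = 1 - 6/7
= 0.1429


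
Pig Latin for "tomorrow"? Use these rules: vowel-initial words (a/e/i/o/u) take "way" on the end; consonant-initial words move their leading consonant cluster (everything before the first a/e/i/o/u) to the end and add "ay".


Word: "tomorrow"
Starts with consonant(s) → move to end, add 'ay'
Consonant cluster: "t"
Pig Latin = "omorrowtay"


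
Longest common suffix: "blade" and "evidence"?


Word 1: "blade"
Word 2: "evidence"
Comparing from end:
  Pos -1: 'e' == 'e'
  Pos -2: 'd' != 'c' (stop)
LCS = "e" (length 1)


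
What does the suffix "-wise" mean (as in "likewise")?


Suffix: -wise
Example: likewise = like + -wise
Meaning = in the manner of


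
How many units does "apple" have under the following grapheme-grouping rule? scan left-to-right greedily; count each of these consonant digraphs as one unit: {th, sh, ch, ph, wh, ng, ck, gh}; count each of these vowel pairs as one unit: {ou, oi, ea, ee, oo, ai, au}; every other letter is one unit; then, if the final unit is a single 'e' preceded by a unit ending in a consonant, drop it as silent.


Word: "apple" (5 letters)
Left-to-right scan:
  (1) 'a' (letter)
  (2) 'p' (letter)
  (3) 'p' (letter)
  (4) 'l' (letter)
  (5) 'e' (letter)
Units from scan: 5
Final unit is 'e' after a consonant -> drop as silent (-1)
Sound units = 4 units


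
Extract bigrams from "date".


Word: "date" (length 4)
Number of bigrams = 4 - 2 + 1 = 3
  Position 0: "da"
  Position 1: "at"
  Position 2: "te"
Bigrams = "da", "at", "te"


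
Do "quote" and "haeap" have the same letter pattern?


Pattern of "quote": [0, 1, 2, 3, 4]
Pattern of "haeap": [0, 1, 2, 1, 3]
Patterns do not match
Same pattern = No


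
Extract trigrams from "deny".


Word: "deny" (length 4)
Number of trigrams = 4 - 3 + 1 = 2
  Position 0: "den"
  Position 1: "eny"
Trigrams = "den", "eny"


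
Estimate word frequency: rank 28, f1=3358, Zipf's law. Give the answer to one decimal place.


Zipf's law: f(r) = f(1) / r
f(1) = 3358
f(28) = 3358 / 28
= 119.9 occurrences


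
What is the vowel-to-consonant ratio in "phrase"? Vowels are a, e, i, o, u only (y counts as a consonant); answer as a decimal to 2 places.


Word: "phrase"
Vowels (a,e,i,o,u): 2
Consonants: 4
Ratio = 2/4
= 0.50


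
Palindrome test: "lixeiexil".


Word: "lixeiexil"
Reversed: "lixeiexil"
Forward == Backward? lixeiexil == lixeiexil
Palindrome = Yes


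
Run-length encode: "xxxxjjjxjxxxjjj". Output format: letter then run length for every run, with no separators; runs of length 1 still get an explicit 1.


String: "xxxxjjjxjxxxjjj"
Scanning for consecutive runs:
  'x' x 4
  'j' x 3
  'x' x 1
  'j' x 1
  'x' x 3
  'j' x 3
RLE = "x4j3x1j1x3j3"


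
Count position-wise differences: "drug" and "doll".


Comparing character by character (same length = 4):
  Pos 0: 'd' vs 'd' =
  Pos 1: 'r' vs 'o' !=
  Pos 2: 'u' vs 'l' !=
  Pos 3: 'g' vs 'l' !=
Hamming distance = 3


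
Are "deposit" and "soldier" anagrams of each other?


Word 1: "deposit" → sorted: deiopst
Word 2: "soldier" → sorted: deilors
Same letters? deiopst != deilors
Anagram = No


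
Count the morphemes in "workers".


Word: "workers"
Morphemes: work / -er / -s
Each morpheme carries meaning
= 3 morphemes


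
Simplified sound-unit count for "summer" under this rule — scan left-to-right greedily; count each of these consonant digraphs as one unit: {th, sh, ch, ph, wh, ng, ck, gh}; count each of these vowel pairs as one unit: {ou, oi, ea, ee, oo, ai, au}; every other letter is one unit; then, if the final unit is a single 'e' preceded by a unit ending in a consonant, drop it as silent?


Word: "summer" (6 letters)
Left-to-right scan:
  (1) 's' (letter)
  (2) 'u' (letter)
  (3) 'm' (letter)
  (4) 'm' (letter)
  (5) 'e' (letter)
  (6) 'r' (letter)
Units from scan: 6
Sound units = 6 units


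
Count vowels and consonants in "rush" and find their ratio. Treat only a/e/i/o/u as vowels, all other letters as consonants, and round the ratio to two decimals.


Word: "rush"
Vowels (a,e,i,o,u): 1
Consonants: 3
Ratio = 1/3
= 0.33


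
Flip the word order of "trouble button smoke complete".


Original: "trouble button smoke complete"
Words (1..n): trouble | button | smoke | complete
Reversed (n..1): complete | smoke | button | trouble
Result = "complete smoke button trouble"


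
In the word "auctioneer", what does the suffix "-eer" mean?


Suffix: -eer
Example: auctioneer = auction + -eer
Meaning = one who is concerned with


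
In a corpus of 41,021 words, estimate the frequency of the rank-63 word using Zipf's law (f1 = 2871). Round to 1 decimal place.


Zipf's law: f(r) = f(1) / r
f(1) = 2871
f(63) = 2871 / 63
= 45.6 occurrences


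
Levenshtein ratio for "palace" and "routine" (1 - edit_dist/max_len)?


Word 1: "palace" (length 6)
Word 2: "routine" (length 7)
One optimal edit sequence:
  1. insert 'r'  (+1)
  2. substitute 'p' -> 'o'  (+1)
  3. substitute 'a' -> 'u'  (+1)
  4. substitute 'l' -> 't'  (+1)
  5. substitute 'a' -> 'i'  (+1)
  6. substitute 'c' -> 'n'  (+1)
  7. keep 'e'
Edit distance = 6
Max length = max(6, 7) = 7
Similarity = 1 - 6/7
= 0.1429


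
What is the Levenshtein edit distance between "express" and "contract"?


Word 1: "express" (length 7)
Word 2: "contract" (length 8)
One optimal edit sequence (insert/delete/substitute each cost 1):
  1. insert 'c'  (+1)
  2. substitute 'e' -> 'o'  (+1)
  3. substitute 'x' -> 'n'  (+1)
  4. substitute 'p' -> 't'  (+1)
  5. keep 'r'
  6. substitute 'e' -> 'a'  (+1)
  7. substitute 's' -> 'c'  (+1)
  8. substitute 's' -> 't'  (+1)
Total edit operations: 7
Edit distance = 7


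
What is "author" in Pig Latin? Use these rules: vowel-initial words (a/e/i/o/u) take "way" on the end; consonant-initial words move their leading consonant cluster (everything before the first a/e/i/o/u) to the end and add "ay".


Word: "author"
Starts with vowel → add 'way'
Pig Latin = "authorway"


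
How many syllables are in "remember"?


Word: "remember"
Syllable breakdown: re / mem / ber
Counting: 3 parts
= 3 syllables


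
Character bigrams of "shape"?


Word: "shape" (length 5)
Number of bigrams = 5 - 2 + 1 = 4
  Position 0: "sh"
  Position 1: "ha"
  Position 2: "ap"
  Position 3: "pe"
Bigrams = "sh", "ha", "ap", "pe"


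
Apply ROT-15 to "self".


Word: "self"
Shift: 15
Each letter → (letter + shift) mod 26:
  's' (18) + 15 = 7 → 'h'
  'e' (4) + 15 = 19 → 't'
  'l' (11) + 15 = 0 → 'a'
  'f' (5) + 15 = 20 → 'u'
Result = "htau"


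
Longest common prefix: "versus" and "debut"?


Word 1: "versus"
Word 2: "debut"
Comparing from start:
  Pos 0: 'v' != 'd' (stop)
LCP = "" (length 0)


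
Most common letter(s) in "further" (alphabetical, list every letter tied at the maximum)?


Word: "further"
Letter counts:
  'e': 1
  'f': 1
  'h': 1
  'r': 2
  't': 1
  'u': 1
Maximum count = 2
Most frequent = 'r' (2 times each)


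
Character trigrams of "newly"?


Word: "newly" (length 5)
Number of trigrams = 5 - 3 + 1 = 3
  Position 0: "new"
  Position 1: "ewl"
  Position 2: "wly"
Trigrams = "new", "ewl", "wly"


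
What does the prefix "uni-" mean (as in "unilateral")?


Prefix: uni-
Example: unilateral = uni- + lateral
Meaning = one


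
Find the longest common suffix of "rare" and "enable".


Word 1: "rare"
Word 2: "enable"
Comparing from end:
  Pos -1: 'e' == 'e'
  Pos -2: 'r' != 'l' (stop)
LCS = "e" (length 1)


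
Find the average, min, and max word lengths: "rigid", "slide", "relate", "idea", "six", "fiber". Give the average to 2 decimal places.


Lengths: "rigid"=5, "slide"=5, "relate"=6, "idea"=4, "six"=3, "fiber"=5
Sum = 28, Count = 6
Average = 28/6 = 4.67
= avg=4.67, min=3, max=6


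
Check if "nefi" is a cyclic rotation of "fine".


Word: "fine", Candidate: "nefi"
Method: check if candidate is substring of word+word
"finefine" contains "nefi"? Yes
Is rotation = Yes


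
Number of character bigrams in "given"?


Word: "given" (length 5)
Number of 2-grams = length - 2 + 1 = 5 - 2 + 1
= 4


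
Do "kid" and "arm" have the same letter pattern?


Pattern of "kid": [0, 1, 2]
Pattern of "arm": [0, 1, 2]
Patterns match
Same pattern = Yes


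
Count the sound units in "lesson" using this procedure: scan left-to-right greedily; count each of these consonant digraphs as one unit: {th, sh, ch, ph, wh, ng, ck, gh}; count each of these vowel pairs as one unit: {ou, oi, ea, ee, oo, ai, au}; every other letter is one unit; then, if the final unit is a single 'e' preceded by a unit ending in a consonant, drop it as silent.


Word: "lesson" (6 letters)
Left-to-right scan:
  (1) 'l' (letter)
  (2) 'e' (letter)
  (3) 's' (letter)
  (4) 's' (letter)
  (5) 'o' (letter)
  (6) 'n' (letter)
Units from scan: 6
Sound units = 6 units


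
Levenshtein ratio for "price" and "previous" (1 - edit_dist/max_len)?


Word 1: "price" (length 5)
Word 2: "previous" (length 8)
One optimal edit sequence:
  1. keep 'p'
  2. keep 'r'
  3. insert 'e'  (+1)
  4. insert 'v'  (+1)
  5. keep 'i'
  6. insert 'o'  (+1)
  7. substitute 'c' -> 'u'  (+1)
  8. substitute 'e' -> 's'  (+1)
Edit distance = 5
Max length = max(5, 8) = 8
Similarity = 1 - 5/8
= 0.3750


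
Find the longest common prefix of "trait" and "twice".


Word 1: "trait"
Word 2: "twice"
Comparing from start:
  Pos 0: 't' == 't'
  Pos 1: 'r' != 'w' (stop)
LCP = "t" (length 1)


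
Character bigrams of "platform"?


Word: "platform" (length 8)
Number of bigrams = 8 - 2 + 1 = 7
  Position 0: "pl"
  Position 1: "la"
  Position 2: "at"
  Position 3: "tf"
  Position 4: "fo"
  Position 5: "or"
  Position 6: "rm"
Bigrams = "pl", "la", "at", "tf", "fo", "or", "rm"


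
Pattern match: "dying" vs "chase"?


Pattern of "dying": [0, 1, 2, 3, 4]
Pattern of "chase": [0, 1, 2, 3, 4]
Patterns match
Same pattern = Yes


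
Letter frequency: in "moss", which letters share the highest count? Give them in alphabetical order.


Word: "moss"
Letter counts:
  'm': 1
  'o': 1
  's': 2
Maximum count = 2
Most frequent = 's' (2 times each)


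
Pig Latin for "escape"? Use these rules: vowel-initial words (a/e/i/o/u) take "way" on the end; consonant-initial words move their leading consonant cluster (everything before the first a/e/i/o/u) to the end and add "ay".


Word: "escape"
Starts with vowel → add 'way'
Pig Latin = "escapeway"


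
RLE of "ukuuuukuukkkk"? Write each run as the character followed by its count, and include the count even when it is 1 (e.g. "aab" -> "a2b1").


String: "ukuuuukuukkkk"
Scanning for consecutive runs:
  'u' x 1
  'k' x 1
  'u' x 4
  'k' x 1
  'u' x 2
  'k' x 4
RLE = "u1k1u4k1u2k4"


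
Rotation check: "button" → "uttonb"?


Word: "button", Candidate: "uttonb"
Method: check if candidate is substring of word+word
"buttonbutton" contains "uttonb"? Yes
Is rotation = Yes


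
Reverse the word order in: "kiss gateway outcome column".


Original: "kiss gateway outcome column"
Words (1..n): kiss | gateway | outcome | column
Reversed (n..1): column | outcome | gateway | kiss
Result = "column outcome gateway kiss"


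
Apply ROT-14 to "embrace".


Word: "embrace"
Shift: 14
Each letter → (letter + shift) mod 26:
  'e' (4) + 14 = 18 → 's'
  'm' (12) + 14 = 0 → 'a'
  'b' (1) + 14 = 15 → 'p'
  'r' (17) + 14 = 5 → 'f'
  'a' (0) + 14 = 14 → 'o'
  'c' (2) + 14 = 16 → 'q'
  'e' (4) + 14 = 18 → 's'
Result = "sapfoqs"


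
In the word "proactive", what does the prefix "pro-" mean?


Prefix: pro-
Example: proactive = pro- + active
Meaning = forward / in favor of


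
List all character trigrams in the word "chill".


Word: "chill" (length 5)
Number of trigrams = 5 - 3 + 1 = 3
  Position 0: "chi"
  Position 1: "hil"
  Position 2: "ill"
Trigrams = "chi", "hil", "ill"


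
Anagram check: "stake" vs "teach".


Word 1: "stake" → sorted: aekst
Word 2: "teach" → sorted: aceht
Same letters? aekst != aceht
Anagram = No


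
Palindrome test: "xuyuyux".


Word: "xuyuyux"
Reversed: "xuyuyux"
Forward == Backward? xuyuyux == xuyuyux
Palindrome = Yes


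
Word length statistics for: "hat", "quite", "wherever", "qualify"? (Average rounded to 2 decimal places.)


Lengths: "hat"=3, "quite"=5, "wherever"=8, "qualify"=7
Sum = 23, Count = 4
Average = 23/4 = 5.75
= avg=5.75, min=3, max=8


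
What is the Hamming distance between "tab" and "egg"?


Comparing character by character (same length = 3):
  Pos 0: 't' vs 'e' !=
  Pos 1: 'a' vs 'g' !=
  Pos 2: 'b' vs 'g' !=
Hamming distance = 3


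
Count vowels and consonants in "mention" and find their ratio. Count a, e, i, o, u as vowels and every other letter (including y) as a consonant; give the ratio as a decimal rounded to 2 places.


Word: "mention"
Vowels (a,e,i,o,u): 3
Consonants: 4
Ratio = 3/4
= 0.75


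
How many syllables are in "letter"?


Word: "letter"
Syllable breakdown: let · ter
Counting: 2 parts
= 2 syllables


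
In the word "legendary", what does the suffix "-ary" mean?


Suffix: -ary
As in: legendary -> legend + -ary
Meaning = relating to


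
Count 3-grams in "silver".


Word: "silver" (length 6)
Number of 3-grams = length - 3 + 1 = 6 - 3 + 1
= 4


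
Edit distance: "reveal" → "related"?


Word 1: "reveal" (length 6)
Word 2: "related" (length 7)
One optimal edit sequence (insert/delete/substitute each cost 1):
  1. keep 'r'
  2. keep 'e'
  3. insert 'l'  (+1)
  4. substitute 'v' -> 'a'  (+1)
  5. substitute 'e' -> 't'  (+1)
  6. substitute 'a' -> 'e'  (+1)
  7. substitute 'l' -> 'd'  (+1)
Total edit operations: 5
Edit distance = 5


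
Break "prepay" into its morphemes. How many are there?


Word: "prepay"
Morphemes: pre- | pay
Each morpheme carries meaning
= 2 morphemes


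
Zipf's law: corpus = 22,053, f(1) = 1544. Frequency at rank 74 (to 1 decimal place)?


Zipf's law: f(r) = f(1) / r
f(1) = 1544
f(74) = 1544 / 74
= 20.9 occurrences


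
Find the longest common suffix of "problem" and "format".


Word 1: "problem"
Word 2: "format"
Comparing from end:
  Pos -1: 'm' != 't' (stop)
LCS = "" (length 0)


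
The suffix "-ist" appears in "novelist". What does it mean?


Suffix: -ist
Example: novelist (novel + -ist)
Meaning = one who practices


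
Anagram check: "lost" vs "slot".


Word 1: "lost" → sorted: lost
Word 2: "slot" → sorted: lost
Same letters? lost == lost
Anagram = Yes


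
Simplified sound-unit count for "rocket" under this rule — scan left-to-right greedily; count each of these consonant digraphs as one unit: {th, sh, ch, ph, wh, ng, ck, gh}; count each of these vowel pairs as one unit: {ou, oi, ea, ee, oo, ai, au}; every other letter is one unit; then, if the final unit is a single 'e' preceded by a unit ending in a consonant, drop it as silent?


Word: "rocket" (6 letters)
Left-to-right scan:
  1. 'r' (letter)
  2. 'o' (letter)
  3. 'ck' (digraph)
  4. 'e' (letter)
  5. 't' (letter)
Units from scan: 5
Sound units = 5 units


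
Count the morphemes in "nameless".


Word: "nameless"
Morphemes: name / -less
Each morpheme carries meaning
= 2 morphemes


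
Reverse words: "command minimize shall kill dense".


Original: "command minimize shall kill dense"
Words (1..n): command | minimize | shall | kill | dense
Reversed (n..1): dense | kill | shall | minimize | command
Result = "dense kill shall minimize command"


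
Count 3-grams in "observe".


Word: "observe" (length 7)
Number of 3-grams = length - 3 + 1 = 7 - 3 + 1
= 5


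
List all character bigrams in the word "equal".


Word: "equal" (length 5)
Number of bigrams = 5 - 2 + 1 = 4
  Position 0: "eq"
  Position 1: "qu"
  Position 2: "ua"
  Position 3: "al"
Bigrams = "eq", "qu", "ua", "al"


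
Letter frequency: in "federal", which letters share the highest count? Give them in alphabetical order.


Word: "federal"
Letter counts:
  'a': 1
  'd': 1
  'e': 2
  'f': 1
  'l': 1
  'r': 1
Maximum count = 2
Most frequent = 'e' (2 times each)


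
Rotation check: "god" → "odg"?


Word: "god", Candidate: "odg"
Method: check if candidate is substring of word+word
"godgod" contains "odg"? Yes
Is rotation = Yes


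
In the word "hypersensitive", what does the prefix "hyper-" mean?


Prefix: hyper-
Example: hypersensitive (hyper- + sensitive)
Meaning = over / excessive


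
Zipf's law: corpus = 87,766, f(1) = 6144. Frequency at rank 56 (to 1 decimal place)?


Zipf's law: f(r) = f(1) / r
f(1) = 6144
f(56) = 6144 / 56
= 109.7 occurrences


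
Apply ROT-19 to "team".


Word: "team"
Shift: 19
Each letter → (letter + shift) mod 26:
  't' (19) + 19 = 12 → 'm'
  'e' (4) + 19 = 23 → 'x'
  'a' (0) + 19 = 19 → 't'
  'm' (12) + 19 = 5 → 'f'
Result = "mxtf"


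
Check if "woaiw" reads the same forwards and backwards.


Word: "woaiw"
Reversed: "wiaow"
Forward == Backward? woaiw != wiaow
Palindrome = No


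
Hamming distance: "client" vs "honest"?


Comparing character by character (same length = 6):
  Pos 0: 'c' vs 'h' !=
  Pos 1: 'l' vs 'o' !=
  Pos 2: 'i' vs 'n' !=
  Pos 3: 'e' vs 'e' =
  Pos 4: 'n' vs 's' !=
  Pos 5: 't' vs 't' =
Hamming distance = 4


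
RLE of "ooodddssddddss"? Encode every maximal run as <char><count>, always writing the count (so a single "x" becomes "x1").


String: "ooodddssddddss"
Scanning for consecutive runs:
  'o' x 3
  'd' x 3
  's' x 2
  'd' x 4
  's' x 2
RLE = "o3d3s2d4s2"


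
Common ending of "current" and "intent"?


Word 1: "current"
Word 2: "intent"
Comparing from end:
  Pos -1: 't' == 't'
  Pos -2: 'n' == 'n'
  Pos -3: 'e' == 'e'
  Pos -4: 'r' != 't' (stop)
LCS = "ent" (length 3)


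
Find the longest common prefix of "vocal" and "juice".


Word 1: "vocal"
Word 2: "juice"
Comparing from start:
  Pos 0: 'v' != 'j' (stop)
LCP = "" (length 0)


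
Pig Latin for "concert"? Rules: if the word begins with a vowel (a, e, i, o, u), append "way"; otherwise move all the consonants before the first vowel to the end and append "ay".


Word: "concert"
Starts with consonant(s) → move to end, add 'ay'
Consonant cluster: "c"
Pig Latin = "oncertcay"


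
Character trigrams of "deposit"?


Word: "deposit" (length 7)
Number of trigrams = 7 - 3 + 1 = 5
  Position 0: "dep"
  Position 1: "epo"
  Position 2: "pos"
  Position 3: "osi"
  Position 4: "sit"
Trigrams = "dep", "epo", "pos", "osi", "sit"


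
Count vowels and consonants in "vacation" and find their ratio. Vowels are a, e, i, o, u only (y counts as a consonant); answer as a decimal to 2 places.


Word: "vacation"
Vowels (a,e,i,o,u): 4
Consonants: 4
Ratio = 4/4
= 1.00


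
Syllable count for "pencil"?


Word: "pencil"
Syllable breakdown: pen | cil
Counting: 2 parts
= 2 syllables


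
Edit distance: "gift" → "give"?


Word 1: "gift" (length 4)
Word 2: "give" (length 4)
One optimal edit sequence (insert/delete/substitute each cost 1):
  1. keep 'g'
  2. keep 'i'
  3. substitute 'f' -> 'v'  (+1)
  4. substitute 't' -> 'e'  (+1)
Total edit operations: 2
Edit distance = 2


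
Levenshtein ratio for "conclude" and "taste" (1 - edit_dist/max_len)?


Word 1: "conclude" (length 8)
Word 2: "taste" (length 5)
One optimal edit sequence:
  1. delete 'c'  (+1)
  2. delete 'o'  (+1)
  3. delete 'n'  (+1)
  4. substitute 'c' -> 't'  (+1)
  5. substitute 'l' -> 'a'  (+1)
  6. substitute 'u' -> 's'  (+1)
  7. substitute 'd' -> 't'  (+1)
  8. keep 'e'
Edit distance = 7
Max length = max(8, 5) = 8
Similarity = 1 - 7/8
= 0.1250


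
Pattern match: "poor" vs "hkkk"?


Pattern of "poor": [0, 1, 1, 2]
Pattern of "hkkk": [0, 1, 1, 1]
Patterns do not match
Same pattern = No
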